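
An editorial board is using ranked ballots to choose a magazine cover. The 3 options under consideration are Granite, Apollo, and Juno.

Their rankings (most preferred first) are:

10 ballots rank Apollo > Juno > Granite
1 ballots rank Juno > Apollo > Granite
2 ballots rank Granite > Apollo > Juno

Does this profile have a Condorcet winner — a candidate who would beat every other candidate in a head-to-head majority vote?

Head-to-head results (13 voters total):
Granite vs Apollo: Apollo wins 11–2.
Granite vs Juno: Juno wins 11–2.
Apollo vs Juno: Apollo wins 12–1.
Apollo beats each rival — Granite (11–2), Juno (12–1) — so Apollo is the Condorcet winner.

Yes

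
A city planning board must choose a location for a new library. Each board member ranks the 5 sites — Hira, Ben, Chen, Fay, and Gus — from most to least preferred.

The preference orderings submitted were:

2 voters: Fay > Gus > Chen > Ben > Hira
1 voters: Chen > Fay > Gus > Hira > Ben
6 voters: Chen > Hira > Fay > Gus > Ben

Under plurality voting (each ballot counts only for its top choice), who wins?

Chen

First-place vote totals:
  Hira: 0
  Ben: 0
  Chen: 7
  Fay: 2
  Gus: 0
Chen has the most first-place votes.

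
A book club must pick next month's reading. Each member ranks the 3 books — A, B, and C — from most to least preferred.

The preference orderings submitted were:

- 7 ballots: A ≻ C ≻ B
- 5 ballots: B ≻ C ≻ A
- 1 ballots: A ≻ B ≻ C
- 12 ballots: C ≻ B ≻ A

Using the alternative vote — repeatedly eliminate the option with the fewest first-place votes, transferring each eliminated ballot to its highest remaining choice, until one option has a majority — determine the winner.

C

Round 1: C 12, A 8, B 5. B has the fewest and is eliminated.
Round 2: C 17, A 8. C has a majority.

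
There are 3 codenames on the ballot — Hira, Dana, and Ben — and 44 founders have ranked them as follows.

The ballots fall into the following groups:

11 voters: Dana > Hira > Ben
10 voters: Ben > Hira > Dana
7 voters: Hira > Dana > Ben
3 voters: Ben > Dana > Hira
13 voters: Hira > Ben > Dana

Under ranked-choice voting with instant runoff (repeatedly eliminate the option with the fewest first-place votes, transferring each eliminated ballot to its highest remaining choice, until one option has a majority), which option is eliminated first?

Dana

Round 1: Hira 20, Ben 13, Dana 11. Dana has the fewest and is eliminated.
Round 2: Hira 31, Ben 13. Hira has a majority.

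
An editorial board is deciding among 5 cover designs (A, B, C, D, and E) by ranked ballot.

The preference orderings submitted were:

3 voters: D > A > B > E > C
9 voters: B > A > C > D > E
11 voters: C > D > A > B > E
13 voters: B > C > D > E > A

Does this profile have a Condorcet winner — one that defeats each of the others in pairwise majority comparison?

Head-to-head results (36 voters total):
A vs B: B wins 22–14.
A vs C: C wins 24–12.
A vs D: D wins 27–9.
A vs E: A wins 23–13.
B vs C: B wins 25–11.
B vs D: B wins 22–14.
B vs E: B wins 36–0.
C vs D: C wins 33–3.
C vs E: C wins 33–3.
D vs E: D wins 36–0.
B beats each rival — A (22–14), C (25–11), D (22–14), E (36–0) — so B is the Condorcet winner.

Yes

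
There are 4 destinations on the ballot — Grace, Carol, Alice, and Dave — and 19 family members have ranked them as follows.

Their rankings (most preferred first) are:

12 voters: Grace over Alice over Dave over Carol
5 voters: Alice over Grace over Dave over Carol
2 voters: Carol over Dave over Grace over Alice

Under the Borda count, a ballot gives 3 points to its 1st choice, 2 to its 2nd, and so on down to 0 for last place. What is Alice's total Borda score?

39

Borda scores:
  Grace: 12·3 + 5·2 + 2·1 = 48
  Carol: 12·0 + 5·0 + 2·3 = 6
  Alice: 12·2 + 5·3 + 2·0 = 39
  Dave: 12·1 + 5·1 + 2·2 = 21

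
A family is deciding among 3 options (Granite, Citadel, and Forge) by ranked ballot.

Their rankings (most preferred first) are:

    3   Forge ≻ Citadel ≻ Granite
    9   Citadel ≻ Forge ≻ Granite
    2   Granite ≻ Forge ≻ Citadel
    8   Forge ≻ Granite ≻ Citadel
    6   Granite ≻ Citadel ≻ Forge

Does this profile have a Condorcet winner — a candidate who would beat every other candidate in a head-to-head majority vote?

Head-to-head results (28 voters total):
Granite vs Citadel: Granite wins 16–12.
Granite vs Forge: Forge wins 20–8.
Citadel vs Forge: Citadel wins 15–13.
No candidate beats all others: Granite beats Citadel beats Forge beats Granite, a majority cycle.

No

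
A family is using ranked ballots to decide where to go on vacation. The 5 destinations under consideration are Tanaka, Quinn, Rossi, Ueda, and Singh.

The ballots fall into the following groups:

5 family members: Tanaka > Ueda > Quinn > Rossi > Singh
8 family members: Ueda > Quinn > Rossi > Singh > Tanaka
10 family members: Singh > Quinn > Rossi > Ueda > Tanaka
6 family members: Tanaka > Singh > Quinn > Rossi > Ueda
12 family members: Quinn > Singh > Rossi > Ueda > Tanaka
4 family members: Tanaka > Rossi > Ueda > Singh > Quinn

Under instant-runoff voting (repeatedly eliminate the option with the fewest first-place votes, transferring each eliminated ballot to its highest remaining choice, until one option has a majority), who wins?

Quinn

Round 1: Tanaka 15, Quinn 12, Singh 10, Ueda 8, Rossi 0. Rossi has the fewest and is eliminated.
Round 2: Tanaka 15, Quinn 12, Singh 10, Ueda 8. Ueda has the fewest and is eliminated.
Round 3: Quinn 20, Tanaka 15, Singh 10. Singh has the fewest and is eliminated.
Round 4: Quinn 30, Tanaka 15. Quinn has a majority.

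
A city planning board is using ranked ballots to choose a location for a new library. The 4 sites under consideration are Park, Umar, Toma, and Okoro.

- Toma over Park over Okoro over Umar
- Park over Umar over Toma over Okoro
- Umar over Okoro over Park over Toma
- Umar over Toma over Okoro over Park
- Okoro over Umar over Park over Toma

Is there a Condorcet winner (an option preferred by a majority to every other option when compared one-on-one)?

Yes

Head-to-head results (5 voters total):
Park vs Umar: Umar wins 3–2.
Park vs Toma: Park wins 3–2.
Park vs Okoro: Okoro wins 3–2.
Umar vs Toma: Umar wins 4–1.
Umar vs Okoro: Umar wins 3–2.
Toma vs Okoro: Toma wins 3–2.
Umar beats each rival — Park (3–2), Toma (4–1), Okoro (3–2) — so Umar is the Condorcet winner.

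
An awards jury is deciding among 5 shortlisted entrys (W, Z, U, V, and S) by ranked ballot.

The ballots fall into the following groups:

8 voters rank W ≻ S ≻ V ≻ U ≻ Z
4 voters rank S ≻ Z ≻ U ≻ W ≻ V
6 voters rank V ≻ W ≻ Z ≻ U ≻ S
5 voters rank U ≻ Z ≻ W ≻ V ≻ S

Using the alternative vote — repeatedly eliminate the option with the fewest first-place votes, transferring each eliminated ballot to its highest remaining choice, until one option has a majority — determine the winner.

W

Round 1: W 8, V 6, U 5, S 4, Z 0. Z has the fewest and is eliminated.
Round 2: W 8, V 6, U 5, S 4. S has the fewest and is eliminated.
Round 3: U 9, W 8, V 6. V has the fewest and is eliminated.
Round 4: W 14, U 9. W has a majority.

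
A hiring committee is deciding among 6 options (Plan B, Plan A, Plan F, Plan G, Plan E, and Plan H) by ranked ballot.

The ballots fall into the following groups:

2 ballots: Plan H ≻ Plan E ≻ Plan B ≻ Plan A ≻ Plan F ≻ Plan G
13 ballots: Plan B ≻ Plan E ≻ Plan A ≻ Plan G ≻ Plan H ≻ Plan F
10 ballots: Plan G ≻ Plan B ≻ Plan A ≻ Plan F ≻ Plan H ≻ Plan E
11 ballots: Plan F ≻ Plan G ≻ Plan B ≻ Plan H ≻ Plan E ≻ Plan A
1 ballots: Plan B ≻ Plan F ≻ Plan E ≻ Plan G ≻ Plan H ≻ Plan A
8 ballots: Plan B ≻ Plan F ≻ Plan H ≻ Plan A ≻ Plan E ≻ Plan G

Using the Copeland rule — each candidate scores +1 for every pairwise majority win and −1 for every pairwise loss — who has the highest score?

Pairwise results:
  Plan B vs Plan A: Plan B wins 45–0.
  Plan B vs Plan F: Plan B wins 34–11.
  Plan B vs Plan G: Plan B wins 24–21.
  Plan B vs Plan E: Plan B wins 43–2.
  Plan B vs Plan H: Plan B wins 43–2.
  Plan A vs Plan F: Plan A wins 25–20.
  Plan A vs Plan G: Plan A wins 23–22.
  Plan A vs Plan E: Plan E wins 27–18.
  Plan A vs Plan H: Plan A wins 23–22.
  Plan F vs Plan G: Plan G wins 23–22.
  Plan F vs Plan E: Plan F wins 30–15.
  Plan F vs Plan H: Plan F wins 30–15.
  Plan G vs Plan E: Plan E wins 24–21.
  Plan G vs Plan H: Plan G wins 35–10.
  Plan E vs Plan H: Plan H wins 31–14.
Copeland scores (wins − losses):
  Plan B: 5 − 0 = 5
  Plan A: 3 − 2 = 1
  Plan F: 2 − 3 = -1
  Plan G: 2 − 3 = -1
  Plan E: 2 − 3 = -1
  Plan H: 1 − 4 = -3
Plan B has the best Copeland score.

Plan B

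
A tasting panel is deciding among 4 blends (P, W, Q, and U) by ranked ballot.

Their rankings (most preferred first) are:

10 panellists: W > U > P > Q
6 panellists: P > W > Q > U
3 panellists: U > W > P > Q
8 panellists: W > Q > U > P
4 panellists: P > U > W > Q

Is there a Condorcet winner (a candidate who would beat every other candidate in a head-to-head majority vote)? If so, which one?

Head-to-head results (31 voters total):
P vs W: W wins 21–10.
P vs Q: P wins 23–8.
P vs U: U wins 21–10.
W vs Q: W wins 31–0.
W vs U: W wins 24–7.
Q vs U: U wins 17–14.
W beats each rival — P (21–10), Q (31–0), U (24–7) — so W is the Condorcet winner.

W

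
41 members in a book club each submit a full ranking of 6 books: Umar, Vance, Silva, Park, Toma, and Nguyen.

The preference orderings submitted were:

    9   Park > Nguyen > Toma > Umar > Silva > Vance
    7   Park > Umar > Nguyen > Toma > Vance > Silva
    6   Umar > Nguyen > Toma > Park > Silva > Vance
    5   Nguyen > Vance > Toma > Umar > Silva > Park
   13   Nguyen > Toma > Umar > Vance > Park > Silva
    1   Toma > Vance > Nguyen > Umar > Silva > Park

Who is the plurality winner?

Nguyen

First-place vote totals:
  Umar: 6
  Vance: 0
  Silva: 0
  Park: 16
  Toma: 1
  Nguyen: 18
Nguyen has the most first-place votes.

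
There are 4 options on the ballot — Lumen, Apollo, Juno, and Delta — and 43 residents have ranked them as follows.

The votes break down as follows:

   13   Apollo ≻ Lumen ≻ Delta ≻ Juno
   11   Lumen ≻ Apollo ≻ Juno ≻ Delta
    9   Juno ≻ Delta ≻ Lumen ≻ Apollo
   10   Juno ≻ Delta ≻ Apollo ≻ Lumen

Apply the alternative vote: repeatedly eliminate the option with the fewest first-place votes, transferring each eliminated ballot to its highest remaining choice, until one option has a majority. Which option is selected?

Round 1: Juno 19, Apollo 13, Lumen 11, Delta 0. Delta has the fewest and is eliminated.
Round 2: Juno 19, Apollo 13, Lumen 11. Lumen has the fewest and is eliminated.
Round 3: Apollo 24, Juno 19. Apollo has a majority.

Apollo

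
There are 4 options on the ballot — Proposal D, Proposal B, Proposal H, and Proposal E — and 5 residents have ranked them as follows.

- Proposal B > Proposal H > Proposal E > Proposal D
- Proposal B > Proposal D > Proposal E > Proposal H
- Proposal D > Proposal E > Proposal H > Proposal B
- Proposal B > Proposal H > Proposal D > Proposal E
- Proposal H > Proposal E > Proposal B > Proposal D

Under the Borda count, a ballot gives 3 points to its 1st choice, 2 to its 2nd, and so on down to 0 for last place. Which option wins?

Proposal B

Borda scores:
  Proposal D: 0 + 2 + 3 + 1 + 0 = 6
  Proposal B: 3 + 3 + 0 + 3 + 1 = 10
  Proposal H: 2 + 0 + 1 + 2 + 3 = 8
  Proposal E: 1 + 1 + 2 + 0 + 2 = 6
Proposal B has the highest total.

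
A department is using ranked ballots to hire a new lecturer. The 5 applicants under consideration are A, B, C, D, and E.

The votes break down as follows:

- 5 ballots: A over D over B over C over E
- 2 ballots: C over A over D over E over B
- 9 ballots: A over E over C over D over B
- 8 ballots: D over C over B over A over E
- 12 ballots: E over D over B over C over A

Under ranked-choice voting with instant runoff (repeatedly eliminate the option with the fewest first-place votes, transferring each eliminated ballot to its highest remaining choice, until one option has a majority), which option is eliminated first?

Round 1: A 14, E 12, D 8, C 2, B 0. B has the fewest and is eliminated.
Round 2: A 14, E 12, D 8, C 2. C has the fewest and is eliminated.
Round 3: A 16, E 12, D 8. D has the fewest and is eliminated.
Round 4: A 24, E 12. A has a majority.

B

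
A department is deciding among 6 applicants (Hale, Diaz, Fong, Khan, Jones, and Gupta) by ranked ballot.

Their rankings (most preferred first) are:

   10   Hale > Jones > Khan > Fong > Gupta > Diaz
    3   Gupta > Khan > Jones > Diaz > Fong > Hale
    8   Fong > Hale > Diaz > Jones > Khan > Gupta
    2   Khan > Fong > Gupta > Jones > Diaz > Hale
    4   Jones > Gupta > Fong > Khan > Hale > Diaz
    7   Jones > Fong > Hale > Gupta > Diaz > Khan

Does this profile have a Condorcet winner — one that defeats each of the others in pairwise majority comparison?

Head-to-head results (34 voters total):
Hale vs Diaz: Hale wins 29–5.
Hale vs Fong: Fong wins 24–10.
Hale vs Khan: Hale wins 25–9.
Hale vs Jones: Hale wins 18–16.
Hale vs Gupta: Hale wins 25–9.
Diaz vs Fong: Fong wins 31–3.
Diaz vs Khan: Khan wins 19–15.
Diaz vs Jones: Jones wins 26–8.
Diaz vs Gupta: Gupta wins 26–8.
Fong vs Khan: Fong wins 19–15.
Fong vs Jones: Jones wins 24–10.
Fong vs Gupta: Fong wins 27–7.
Khan vs Jones: Jones wins 29–5.
Khan vs Gupta: Khan wins 20–14.
Jones vs Gupta: Jones wins 29–5.
No candidate beats all others: Hale beats Jones beats Fong beats Hale, a majority cycle.

No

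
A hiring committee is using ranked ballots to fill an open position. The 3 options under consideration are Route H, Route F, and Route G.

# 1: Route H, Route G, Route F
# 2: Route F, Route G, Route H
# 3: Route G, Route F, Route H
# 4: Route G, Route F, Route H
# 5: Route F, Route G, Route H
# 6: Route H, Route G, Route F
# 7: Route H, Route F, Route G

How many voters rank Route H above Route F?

Ballots ranking Route H above Route F: 3.
Ballots ranking Route F above Route H: 4.
So 3 of 7 voters prefer Route H to Route F.

3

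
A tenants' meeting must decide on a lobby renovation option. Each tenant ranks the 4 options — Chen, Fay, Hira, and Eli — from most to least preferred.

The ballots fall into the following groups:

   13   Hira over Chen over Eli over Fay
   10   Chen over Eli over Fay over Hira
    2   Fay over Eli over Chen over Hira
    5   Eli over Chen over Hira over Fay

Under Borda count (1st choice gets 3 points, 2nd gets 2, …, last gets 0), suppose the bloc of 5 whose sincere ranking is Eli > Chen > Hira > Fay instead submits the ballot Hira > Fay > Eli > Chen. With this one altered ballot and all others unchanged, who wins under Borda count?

Borda totals with the altered ballot: Chen 58, Fay 26, Hira 54, Eli 42.
The winner is unchanged: still Chen.

Chen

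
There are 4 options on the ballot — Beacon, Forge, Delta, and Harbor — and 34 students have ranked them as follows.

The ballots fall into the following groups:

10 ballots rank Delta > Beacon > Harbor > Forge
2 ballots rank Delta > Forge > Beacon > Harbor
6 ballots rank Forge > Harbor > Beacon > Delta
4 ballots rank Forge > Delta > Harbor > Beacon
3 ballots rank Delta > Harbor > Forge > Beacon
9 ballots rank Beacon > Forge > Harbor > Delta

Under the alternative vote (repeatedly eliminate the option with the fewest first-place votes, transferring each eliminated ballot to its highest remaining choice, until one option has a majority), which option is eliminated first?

Round 1: Delta 15, Forge 10, Beacon 9, Harbor 0. Harbor has the fewest and is eliminated.
Round 2: Delta 15, Forge 10, Beacon 9. Beacon has the fewest and is eliminated.
Round 3: Forge 19, Delta 15. Forge has a majority.

Harbor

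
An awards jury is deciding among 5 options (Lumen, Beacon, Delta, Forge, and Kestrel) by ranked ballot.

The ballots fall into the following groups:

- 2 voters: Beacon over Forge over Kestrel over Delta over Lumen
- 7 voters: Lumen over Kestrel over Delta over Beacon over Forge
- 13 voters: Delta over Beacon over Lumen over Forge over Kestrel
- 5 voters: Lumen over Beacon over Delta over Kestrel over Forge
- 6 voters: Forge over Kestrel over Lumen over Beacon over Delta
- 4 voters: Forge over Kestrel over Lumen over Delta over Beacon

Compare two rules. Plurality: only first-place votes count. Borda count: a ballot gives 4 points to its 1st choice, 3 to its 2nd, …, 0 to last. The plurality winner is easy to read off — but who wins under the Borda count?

Lumen

Plurality first-place counts: Lumen 12, Beacon 2, Delta 13, Forge 10, Kestrel 0 → Delta.
Borda totals: Lumen 94, Beacon 75, Delta 82, Forge 59, Kestrel 60 → Lumen.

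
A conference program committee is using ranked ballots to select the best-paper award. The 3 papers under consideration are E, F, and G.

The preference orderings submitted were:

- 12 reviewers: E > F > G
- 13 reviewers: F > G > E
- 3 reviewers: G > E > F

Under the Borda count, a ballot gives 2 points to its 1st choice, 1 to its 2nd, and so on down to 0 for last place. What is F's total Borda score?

Borda scores:
  E: 12·2 + 13·0 + 3·1 = 27
  F: 12·1 + 13·2 + 3·0 = 38
  G: 12·0 + 13·1 + 3·2 = 19

38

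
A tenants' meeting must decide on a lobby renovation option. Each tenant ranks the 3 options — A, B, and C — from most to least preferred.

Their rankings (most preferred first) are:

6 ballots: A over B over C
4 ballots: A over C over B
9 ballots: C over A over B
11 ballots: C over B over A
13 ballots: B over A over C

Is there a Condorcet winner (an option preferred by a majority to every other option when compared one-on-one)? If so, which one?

There is no Condorcet winner

Head-to-head results (43 voters total):
A vs B: B wins 24–19.
A vs C: A wins 23–20.
B vs C: C wins 24–19.
No candidate beats all others: A beats C beats B beats A, a majority cycle.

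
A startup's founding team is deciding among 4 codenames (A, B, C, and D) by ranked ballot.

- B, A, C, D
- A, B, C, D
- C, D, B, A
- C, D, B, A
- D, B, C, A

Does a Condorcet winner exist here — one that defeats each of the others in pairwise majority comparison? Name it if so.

Head-to-head results (5 voters total):
A vs B: B wins 4–1.
A vs C: C wins 3–2.
A vs D: D wins 3–2.
B vs C: B wins 3–2.
B vs D: D wins 3–2.
C vs D: C wins 4–1.
No candidate beats all others: B beats C beats D beats B, a majority cycle.

None — there is no Condorcet winner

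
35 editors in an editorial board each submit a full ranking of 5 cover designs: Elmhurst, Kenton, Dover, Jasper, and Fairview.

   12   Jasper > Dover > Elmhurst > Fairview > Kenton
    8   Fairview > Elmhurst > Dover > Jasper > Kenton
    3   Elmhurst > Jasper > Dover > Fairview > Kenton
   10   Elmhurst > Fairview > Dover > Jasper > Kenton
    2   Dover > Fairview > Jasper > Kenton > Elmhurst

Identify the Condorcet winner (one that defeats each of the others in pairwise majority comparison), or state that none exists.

Head-to-head results (35 voters total):
Elmhurst vs Kenton: Elmhurst wins 33–2.
Elmhurst vs Dover: Elmhurst wins 21–14.
Elmhurst vs Jasper: Elmhurst wins 21–14.
Elmhurst vs Fairview: Elmhurst wins 25–10.
Kenton vs Dover: Dover wins 35–0.
Kenton vs Jasper: Jasper wins 35–0.
Kenton vs Fairview: Fairview wins 35–0.
Dover vs Jasper: Dover wins 20–15.
Dover vs Fairview: Fairview wins 18–17.
Jasper vs Fairview: Fairview wins 20–15.
Elmhurst beats each rival — Kenton (33–2), Dover (21–14), Jasper (21–14), Fairview (25–10) — so Elmhurst is the Condorcet winner.

Elmhurst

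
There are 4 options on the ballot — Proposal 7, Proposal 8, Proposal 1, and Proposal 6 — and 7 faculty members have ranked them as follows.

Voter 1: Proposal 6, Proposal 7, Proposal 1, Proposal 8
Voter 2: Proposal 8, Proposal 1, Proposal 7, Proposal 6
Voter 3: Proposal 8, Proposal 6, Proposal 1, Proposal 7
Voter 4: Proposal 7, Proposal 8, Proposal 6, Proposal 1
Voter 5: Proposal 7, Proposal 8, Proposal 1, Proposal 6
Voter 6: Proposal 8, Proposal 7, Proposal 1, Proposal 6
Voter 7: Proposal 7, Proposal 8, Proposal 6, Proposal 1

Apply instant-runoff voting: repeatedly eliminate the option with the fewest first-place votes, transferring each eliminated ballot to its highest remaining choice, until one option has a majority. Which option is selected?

Proposal 7

Round 1: Proposal 7 3, Proposal 8 3, Proposal 6 1, Proposal 1 0. Proposal 1 has the fewest and is eliminated.
Round 2: Proposal 7 3, Proposal 8 3, Proposal 6 1. Proposal 6 has the fewest and is eliminated.
Round 3: Proposal 7 4, Proposal 8 3. Proposal 7 has a majority.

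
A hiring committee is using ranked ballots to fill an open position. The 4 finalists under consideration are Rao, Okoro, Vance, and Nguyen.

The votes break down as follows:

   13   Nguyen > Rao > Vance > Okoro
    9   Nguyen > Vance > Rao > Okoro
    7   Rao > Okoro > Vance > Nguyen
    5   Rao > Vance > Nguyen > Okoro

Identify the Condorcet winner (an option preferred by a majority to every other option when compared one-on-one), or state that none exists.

Head-to-head results (34 voters total):
Rao vs Okoro: Rao wins 34–0.
Rao vs Vance: Rao wins 25–9.
Rao vs Nguyen: Nguyen wins 22–12.
Okoro vs Vance: Vance wins 27–7.
Okoro vs Nguyen: Nguyen wins 27–7.
Vance vs Nguyen: Nguyen wins 22–12.
Nguyen beats each rival — Rao (22–12), Okoro (27–7), Vance (22–12) — so Nguyen is the Condorcet winner.

Nguyen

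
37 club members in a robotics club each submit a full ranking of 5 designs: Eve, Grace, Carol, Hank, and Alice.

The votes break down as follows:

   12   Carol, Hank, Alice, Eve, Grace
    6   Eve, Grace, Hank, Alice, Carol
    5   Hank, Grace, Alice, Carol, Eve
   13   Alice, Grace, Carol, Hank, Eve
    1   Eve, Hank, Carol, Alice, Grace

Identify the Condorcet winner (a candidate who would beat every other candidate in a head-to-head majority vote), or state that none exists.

Head-to-head results (37 voters total):
Eve vs Grace: Eve wins 19–18.
Eve vs Carol: Carol wins 30–7.
Eve vs Hank: Hank wins 30–7.
Eve vs Alice: Alice wins 30–7.
Grace vs Carol: Grace wins 24–13.
Grace vs Hank: Grace wins 19–18.
Grace vs Alice: Alice wins 26–11.
Carol vs Hank: Carol wins 25–12.
Carol vs Alice: Alice wins 24–13.
Hank vs Alice: Hank wins 24–13.
No candidate beats all others: Eve beats Grace beats Carol beats Eve, a majority cycle.

None — there is no Condorcet winner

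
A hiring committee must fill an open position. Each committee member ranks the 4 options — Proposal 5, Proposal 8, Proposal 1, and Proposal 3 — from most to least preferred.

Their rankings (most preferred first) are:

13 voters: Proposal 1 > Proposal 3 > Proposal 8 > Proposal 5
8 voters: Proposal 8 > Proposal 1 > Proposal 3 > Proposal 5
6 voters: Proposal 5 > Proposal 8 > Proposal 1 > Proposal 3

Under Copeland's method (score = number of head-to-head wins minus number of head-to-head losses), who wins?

Pairwise results:
  Proposal 5 vs Proposal 8: Proposal 8 wins 21–6.
  Proposal 5 vs Proposal 1: Proposal 1 wins 21–6.
  Proposal 5 vs Proposal 3: Proposal 3 wins 21–6.
  Proposal 8 vs Proposal 1: Proposal 8 wins 14–13.
  Proposal 8 vs Proposal 3: Proposal 8 wins 14–13.
  Proposal 1 vs Proposal 3: Proposal 1 wins 27–0.
Copeland scores (wins − losses):
  Proposal 5: 0 − 3 = -3
  Proposal 8: 3 − 0 = 3
  Proposal 1: 2 − 1 = 1
  Proposal 3: 1 − 2 = -1
Proposal 8 has the best Copeland score.

Proposal 8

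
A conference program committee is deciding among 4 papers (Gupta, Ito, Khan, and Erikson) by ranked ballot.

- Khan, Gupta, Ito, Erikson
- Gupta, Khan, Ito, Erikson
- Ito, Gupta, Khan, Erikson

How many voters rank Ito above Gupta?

1

Ballots ranking Ito above Gupta: 1.
Ballots ranking Gupta above Ito: 2.
So 1 of 3 voters prefer Ito to Gupta.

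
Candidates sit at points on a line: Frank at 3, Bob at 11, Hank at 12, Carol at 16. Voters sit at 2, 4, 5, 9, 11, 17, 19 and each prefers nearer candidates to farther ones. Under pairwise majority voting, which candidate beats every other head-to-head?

Bob

With single-peaked preferences on a line, the Condorcet winner is the candidate closest to the median voter.
The median voter (position 9) is closest to Bob at 11.
Check: Bob vs Hank — voters closer to Bob: 5 of 7.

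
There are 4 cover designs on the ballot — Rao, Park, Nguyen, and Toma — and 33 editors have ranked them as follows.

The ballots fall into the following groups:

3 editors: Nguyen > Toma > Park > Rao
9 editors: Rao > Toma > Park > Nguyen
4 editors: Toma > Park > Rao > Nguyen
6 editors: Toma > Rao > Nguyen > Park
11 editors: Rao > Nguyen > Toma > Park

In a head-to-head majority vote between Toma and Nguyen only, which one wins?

Toma

Ballots ranking Toma above Nguyen: 9+4+6 = 19.
Ballots ranking Nguyen above Toma: 3+11 = 14.
Toma wins the head-to-head, 19–14.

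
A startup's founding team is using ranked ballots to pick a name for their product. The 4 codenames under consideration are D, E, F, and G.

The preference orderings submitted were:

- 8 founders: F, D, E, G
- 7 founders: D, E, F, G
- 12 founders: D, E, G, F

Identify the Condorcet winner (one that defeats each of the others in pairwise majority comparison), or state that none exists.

D

Head-to-head results (27 voters total):
D vs E: D wins 27–0.
D vs F: D wins 19–8.
D vs G: D wins 27–0.
E vs F: E wins 19–8.
E vs G: E wins 27–0.
F vs G: F wins 15–12.
D beats each rival — E (27–0), F (19–8), G (27–0) — so D is the Condorcet winner.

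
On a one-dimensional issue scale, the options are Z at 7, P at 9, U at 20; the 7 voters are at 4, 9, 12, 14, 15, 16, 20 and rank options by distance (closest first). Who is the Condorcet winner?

With single-peaked preferences on a line, the Condorcet winner is the candidate closest to the median voter.
The median voter (position 14) is closest to P at 9.
Check: P vs U — voters closer to P: 4 of 7.

P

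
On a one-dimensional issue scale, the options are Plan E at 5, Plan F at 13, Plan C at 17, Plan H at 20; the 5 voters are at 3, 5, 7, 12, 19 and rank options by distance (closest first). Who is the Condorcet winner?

With single-peaked preferences on a line, the Condorcet winner is the candidate closest to the median voter.
The median voter (position 7) is closest to Plan E at 5.
Check: Plan E vs Plan F — voters closer to Plan E: 3 of 5.

Plan E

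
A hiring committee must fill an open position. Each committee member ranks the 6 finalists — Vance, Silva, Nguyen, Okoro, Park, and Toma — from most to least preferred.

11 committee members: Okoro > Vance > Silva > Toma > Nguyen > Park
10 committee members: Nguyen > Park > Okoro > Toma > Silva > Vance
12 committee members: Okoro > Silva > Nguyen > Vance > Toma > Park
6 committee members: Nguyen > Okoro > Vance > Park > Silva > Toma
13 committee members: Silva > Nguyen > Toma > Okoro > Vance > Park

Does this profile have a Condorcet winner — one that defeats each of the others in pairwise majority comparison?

Head-to-head results (52 voters total):
Vance vs Silva: Silva wins 35–17.
Vance vs Nguyen: Nguyen wins 41–11.
Vance vs Okoro: Okoro wins 52–0.
Vance vs Park: Vance wins 42–10.
Vance vs Toma: Vance wins 29–23.
Silva vs Nguyen: Silva wins 36–16.
Silva vs Okoro: Okoro wins 39–13.
Silva vs Park: Silva wins 36–16.
Silva vs Toma: Silva wins 42–10.
Nguyen vs Okoro: Nguyen wins 29–23.
Nguyen vs Park: Nguyen wins 52–0.
Nguyen vs Toma: Nguyen wins 41–11.
Okoro vs Park: Okoro wins 42–10.
Okoro vs Toma: Okoro wins 39–13.
Park vs Toma: Toma wins 36–16.
No candidate beats all others: Silva beats Nguyen beats Okoro beats Silva, a majority cycle.

No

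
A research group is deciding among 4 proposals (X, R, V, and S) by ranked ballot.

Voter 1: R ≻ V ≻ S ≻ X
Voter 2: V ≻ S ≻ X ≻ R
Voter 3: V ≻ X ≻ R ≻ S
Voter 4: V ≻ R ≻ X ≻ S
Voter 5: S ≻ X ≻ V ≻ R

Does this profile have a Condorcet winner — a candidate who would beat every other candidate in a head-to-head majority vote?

Yes

Head-to-head results (5 voters total):
X vs R: X wins 3–2.
X vs V: V wins 4–1.
X vs S: S wins 3–2.
R vs V: V wins 4–1.
R vs S: R wins 3–2.
V vs S: V wins 4–1.
V beats each rival — X (4–1), R (4–1), S (4–1) — so V is the Condorcet winner.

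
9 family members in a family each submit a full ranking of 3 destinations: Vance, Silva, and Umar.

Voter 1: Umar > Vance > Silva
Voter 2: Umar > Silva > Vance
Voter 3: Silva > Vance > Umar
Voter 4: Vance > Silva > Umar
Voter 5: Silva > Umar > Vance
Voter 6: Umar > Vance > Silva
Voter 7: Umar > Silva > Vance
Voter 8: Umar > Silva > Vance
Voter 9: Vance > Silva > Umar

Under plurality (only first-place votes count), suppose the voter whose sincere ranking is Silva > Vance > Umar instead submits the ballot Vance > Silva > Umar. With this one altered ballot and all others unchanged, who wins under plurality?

Umar

First-place totals with the altered ballot: Vance 3, Silva 1, Umar 5.
The winner is unchanged: still Umar.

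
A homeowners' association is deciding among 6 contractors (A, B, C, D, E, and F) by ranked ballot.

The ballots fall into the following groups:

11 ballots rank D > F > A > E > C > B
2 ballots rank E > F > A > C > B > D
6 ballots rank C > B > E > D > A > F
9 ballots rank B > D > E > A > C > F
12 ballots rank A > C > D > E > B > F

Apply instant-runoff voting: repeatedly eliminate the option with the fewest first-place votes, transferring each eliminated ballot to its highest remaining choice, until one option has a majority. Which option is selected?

Round 1: A 12, D 11, B 9, C 6, E 2, F 0. F has the fewest and is eliminated.
Round 2: A 12, D 11, B 9, C 6, E 2. E has the fewest and is eliminated.
Round 3: A 14, D 11, B 9, C 6. C has the fewest and is eliminated.
Round 4: B 15, A 14, D 11. D has the fewest and is eliminated.
Round 5: A 25, B 15. A has a majority.

A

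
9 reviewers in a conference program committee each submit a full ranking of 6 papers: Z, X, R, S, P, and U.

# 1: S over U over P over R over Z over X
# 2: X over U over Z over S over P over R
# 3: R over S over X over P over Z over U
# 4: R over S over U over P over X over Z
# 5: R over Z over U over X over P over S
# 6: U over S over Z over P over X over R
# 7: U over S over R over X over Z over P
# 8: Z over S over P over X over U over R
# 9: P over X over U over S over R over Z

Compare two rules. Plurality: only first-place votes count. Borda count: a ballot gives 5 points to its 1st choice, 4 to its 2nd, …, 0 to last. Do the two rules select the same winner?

Plurality first-place counts: Z 1, X 1, R 3, S 1, P 1, U 2 → R.
Borda totals: Z 18, X 20, R 21, S 29, P 19, U 28 → S.
The two rules disagree: plurality picks R, Borda picks S.

No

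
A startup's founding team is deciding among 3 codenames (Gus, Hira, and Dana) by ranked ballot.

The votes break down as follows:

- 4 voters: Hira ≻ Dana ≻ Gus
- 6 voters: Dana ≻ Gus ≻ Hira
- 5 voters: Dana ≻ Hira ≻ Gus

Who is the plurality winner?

First-place vote totals:
  Gus: 0
  Hira: 4
  Dana: 11
Dana has the most first-place votes.

Dana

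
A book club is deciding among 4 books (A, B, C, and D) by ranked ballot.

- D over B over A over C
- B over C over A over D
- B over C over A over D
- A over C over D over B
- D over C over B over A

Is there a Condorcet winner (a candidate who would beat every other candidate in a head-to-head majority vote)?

Head-to-head results (5 voters total):
A vs B: B wins 4–1.
A vs C: C wins 3–2.
A vs D: A wins 3–2.
B vs C: B wins 3–2.
B vs D: D wins 3–2.
C vs D: C wins 3–2.
No candidate beats all others: A beats D beats B beats A, a majority cycle.

No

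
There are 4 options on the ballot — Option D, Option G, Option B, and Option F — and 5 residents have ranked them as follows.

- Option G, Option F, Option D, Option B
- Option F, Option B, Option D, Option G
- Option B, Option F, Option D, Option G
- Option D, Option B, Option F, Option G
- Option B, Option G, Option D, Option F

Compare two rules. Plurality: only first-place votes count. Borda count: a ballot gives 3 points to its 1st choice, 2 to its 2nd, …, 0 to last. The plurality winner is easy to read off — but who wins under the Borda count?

Option B

Plurality first-place counts: Option D 1, Option G 1, Option B 2, Option F 1 → Option B.
Borda totals: Option D 7, Option G 5, Option B 10, Option F 8 → Option B.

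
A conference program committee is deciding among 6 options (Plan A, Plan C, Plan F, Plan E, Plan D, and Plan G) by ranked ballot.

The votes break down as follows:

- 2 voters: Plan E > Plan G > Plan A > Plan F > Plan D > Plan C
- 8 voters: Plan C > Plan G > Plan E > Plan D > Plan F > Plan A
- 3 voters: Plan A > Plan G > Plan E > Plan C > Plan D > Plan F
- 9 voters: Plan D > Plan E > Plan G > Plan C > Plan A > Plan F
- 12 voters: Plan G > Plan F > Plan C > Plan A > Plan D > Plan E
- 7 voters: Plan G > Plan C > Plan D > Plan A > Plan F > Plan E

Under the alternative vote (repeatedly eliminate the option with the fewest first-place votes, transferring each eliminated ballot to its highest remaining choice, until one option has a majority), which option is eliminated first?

Round 1: Plan G 19, Plan D 9, Plan C 8, Plan A 3, Plan E 2, Plan F 0. Plan F has the fewest and is eliminated.
Round 2: Plan G 19, Plan D 9, Plan C 8, Plan A 3, Plan E 2. Plan E has the fewest and is eliminated.
Round 3: Plan G 21, Plan D 9, Plan C 8, Plan A 3. Plan G has a majority.

Plan F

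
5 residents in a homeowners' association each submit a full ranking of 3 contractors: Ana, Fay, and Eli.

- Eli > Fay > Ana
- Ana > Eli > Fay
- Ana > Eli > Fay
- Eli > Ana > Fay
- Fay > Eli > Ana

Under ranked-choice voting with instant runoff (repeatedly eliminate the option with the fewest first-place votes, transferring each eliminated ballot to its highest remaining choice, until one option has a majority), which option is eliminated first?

Round 1: Ana 2, Eli 2, Fay 1. Fay has the fewest and is eliminated.
Round 2: Eli 3, Ana 2. Eli has a majority.

Fay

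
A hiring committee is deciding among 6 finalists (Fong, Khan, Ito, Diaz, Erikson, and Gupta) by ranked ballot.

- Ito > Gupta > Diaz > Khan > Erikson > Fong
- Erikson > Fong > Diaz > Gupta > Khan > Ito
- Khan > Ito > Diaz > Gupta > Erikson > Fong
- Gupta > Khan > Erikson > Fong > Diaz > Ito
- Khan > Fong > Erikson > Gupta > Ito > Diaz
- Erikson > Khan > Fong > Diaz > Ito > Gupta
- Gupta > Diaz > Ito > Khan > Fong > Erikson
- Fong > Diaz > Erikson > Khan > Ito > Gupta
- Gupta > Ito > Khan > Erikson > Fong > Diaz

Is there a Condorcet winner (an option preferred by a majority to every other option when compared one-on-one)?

Head-to-head results (9 voters total):
Fong vs Khan: Khan wins 7–2.
Fong vs Ito: Fong wins 5–4.
Fong vs Diaz: Fong wins 6–3.
Fong vs Erikson: Erikson wins 6–3.
Fong vs Gupta: Gupta wins 5–4.
Khan vs Ito: Khan wins 6–3.
Khan vs Diaz: Khan wins 5–4.
Khan vs Erikson: Khan wins 6–3.
Khan vs Gupta: Gupta wins 5–4.
Ito vs Diaz: Diaz wins 5–4.
Ito vs Erikson: Erikson wins 5–4.
Ito vs Gupta: Gupta wins 5–4.
Diaz vs Erikson: Erikson wins 5–4.
Diaz vs Gupta: Gupta wins 5–4.
Erikson vs Gupta: Gupta wins 5–4.
Gupta beats each rival — Fong (5–4), Khan (5–4), Ito (5–4), Diaz (5–4), Erikson (5–4) — so Gupta is the Condorcet winner.

Yes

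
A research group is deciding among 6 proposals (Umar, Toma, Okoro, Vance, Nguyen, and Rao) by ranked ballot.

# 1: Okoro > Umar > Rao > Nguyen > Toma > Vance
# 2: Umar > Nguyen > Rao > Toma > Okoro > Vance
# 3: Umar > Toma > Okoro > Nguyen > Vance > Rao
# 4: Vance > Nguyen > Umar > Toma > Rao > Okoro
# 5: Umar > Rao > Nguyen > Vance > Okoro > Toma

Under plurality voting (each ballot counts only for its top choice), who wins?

Umar

First-place vote totals:
  Umar: 3
  Toma: 0
  Okoro: 1
  Vance: 1
  Nguyen: 0
  Rao: 0
Umar has the most first-place votes.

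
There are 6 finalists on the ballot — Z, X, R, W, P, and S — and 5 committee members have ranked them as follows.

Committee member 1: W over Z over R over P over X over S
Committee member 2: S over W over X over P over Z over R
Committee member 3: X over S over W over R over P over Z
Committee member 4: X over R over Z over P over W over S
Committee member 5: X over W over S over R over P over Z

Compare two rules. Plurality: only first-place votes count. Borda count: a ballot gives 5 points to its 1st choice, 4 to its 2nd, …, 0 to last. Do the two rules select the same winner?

Yes

Plurality first-place counts: Z 0, X 3, R 0, W 1, P 0, S 1 → X.
Borda totals: Z 8, X 19, R 11, W 17, P 8, S 12 → X.
The two rules agree on X.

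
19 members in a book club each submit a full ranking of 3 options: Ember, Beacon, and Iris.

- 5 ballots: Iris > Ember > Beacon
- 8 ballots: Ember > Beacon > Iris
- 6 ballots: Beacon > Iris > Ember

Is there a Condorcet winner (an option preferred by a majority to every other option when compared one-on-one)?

No

Head-to-head results (19 voters total):
Ember vs Beacon: Ember wins 13–6.
Ember vs Iris: Iris wins 11–8.
Beacon vs Iris: Beacon wins 14–5.
No candidate beats all others: Ember beats Beacon beats Iris beats Ember, a majority cycle.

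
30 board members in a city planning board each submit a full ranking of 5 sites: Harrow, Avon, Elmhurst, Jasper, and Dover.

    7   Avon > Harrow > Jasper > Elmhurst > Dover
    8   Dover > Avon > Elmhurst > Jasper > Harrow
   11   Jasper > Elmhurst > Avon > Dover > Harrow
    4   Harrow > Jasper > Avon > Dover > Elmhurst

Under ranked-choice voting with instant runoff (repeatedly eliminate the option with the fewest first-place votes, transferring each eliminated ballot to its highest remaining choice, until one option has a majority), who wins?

Jasper

Round 1: Jasper 11, Dover 8, Avon 7, Harrow 4, Elmhurst 0. Elmhurst has the fewest and is eliminated.
Round 2: Jasper 11, Dover 8, Avon 7, Harrow 4. Harrow has the fewest and is eliminated.
Round 3: Jasper 15, Dover 8, Avon 7. Avon has the fewest and is eliminated.
Round 4: Jasper 22, Dover 8. Jasper has a majority.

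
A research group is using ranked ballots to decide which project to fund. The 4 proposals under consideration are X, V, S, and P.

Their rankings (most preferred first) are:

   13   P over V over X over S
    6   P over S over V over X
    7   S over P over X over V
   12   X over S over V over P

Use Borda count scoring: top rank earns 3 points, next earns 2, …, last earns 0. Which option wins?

P

Borda scores:
  X: 13·1 + 6·0 + 7·1 + 12·3 = 56
  V: 13·2 + 6·1 + 7·0 + 12·1 = 44
  S: 13·0 + 6·2 + 7·3 + 12·2 = 57
  P: 13·3 + 6·3 + 7·2 + 12·0 = 71
P has the highest total.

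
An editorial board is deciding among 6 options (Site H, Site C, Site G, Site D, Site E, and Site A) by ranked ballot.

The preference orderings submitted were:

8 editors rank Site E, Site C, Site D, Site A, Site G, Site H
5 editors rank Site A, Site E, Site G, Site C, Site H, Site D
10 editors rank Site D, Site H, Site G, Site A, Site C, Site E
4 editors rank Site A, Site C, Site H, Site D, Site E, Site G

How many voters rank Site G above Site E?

Ballots ranking Site G above Site E: 10.
Ballots ranking Site E above Site G: 8+5+4 = 17.
So 10 of 27 voters prefer Site G to Site E.

10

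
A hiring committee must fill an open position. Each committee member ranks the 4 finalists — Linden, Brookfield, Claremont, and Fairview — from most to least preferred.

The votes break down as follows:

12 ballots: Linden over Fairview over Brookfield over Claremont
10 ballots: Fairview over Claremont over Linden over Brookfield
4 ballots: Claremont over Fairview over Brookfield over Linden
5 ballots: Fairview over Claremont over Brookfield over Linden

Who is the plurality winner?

Fairview

First-place vote totals:
  Linden: 12
  Brookfield: 0
  Claremont: 4
  Fairview: 15
Fairview has the most first-place votes.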